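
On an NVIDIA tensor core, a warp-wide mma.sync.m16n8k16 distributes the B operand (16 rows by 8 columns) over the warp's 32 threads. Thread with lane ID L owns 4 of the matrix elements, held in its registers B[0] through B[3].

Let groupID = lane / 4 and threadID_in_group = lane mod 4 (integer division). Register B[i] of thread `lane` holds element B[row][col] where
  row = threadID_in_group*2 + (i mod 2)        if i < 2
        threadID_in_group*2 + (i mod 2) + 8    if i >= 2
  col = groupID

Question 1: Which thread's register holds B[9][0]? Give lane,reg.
c=0→G=0  r=9→rhi=1,T=0,p=1
L=0*4+0=0  i=1*2+1=3

0,3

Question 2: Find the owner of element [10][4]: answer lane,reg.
17,2

c=4→G=4  r=10→rhi=1,T=1,p=0
L=4*4+1=17  i=1*2+0=2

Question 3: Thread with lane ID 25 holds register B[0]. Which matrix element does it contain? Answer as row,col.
L=25->g=25>>2=6, t=25&3=1
[0]->row 1·2+0+0=2  col g=6

2,6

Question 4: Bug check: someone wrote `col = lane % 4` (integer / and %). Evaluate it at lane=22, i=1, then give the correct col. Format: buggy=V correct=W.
buggy=2 correct=5

`lane % 4`[22,1]->2
L=22->gid=22>>2=5, tid=22&3=2
[1]->row 2·2+1+0=5  col gid=5
col: 2 vs 5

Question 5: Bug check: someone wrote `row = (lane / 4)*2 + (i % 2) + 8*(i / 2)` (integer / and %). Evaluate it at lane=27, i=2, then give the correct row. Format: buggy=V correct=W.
`(lane / 4)*2 + (i % 2) + 8*(i / 2)`[27,2]=>20
27: grp=6,tig=3
[2] (3*2+0+8,6) = (14,6)
row: 20 vs 14

buggy=20 correct=14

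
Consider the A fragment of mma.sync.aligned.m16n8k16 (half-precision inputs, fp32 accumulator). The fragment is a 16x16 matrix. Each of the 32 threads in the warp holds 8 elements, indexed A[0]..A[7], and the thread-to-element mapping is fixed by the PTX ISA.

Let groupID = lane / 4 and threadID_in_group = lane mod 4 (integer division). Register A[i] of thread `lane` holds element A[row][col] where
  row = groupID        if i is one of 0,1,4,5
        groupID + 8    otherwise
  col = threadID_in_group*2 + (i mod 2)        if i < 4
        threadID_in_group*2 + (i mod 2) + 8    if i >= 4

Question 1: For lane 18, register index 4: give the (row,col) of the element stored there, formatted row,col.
18: g=4,t=2
[4] (4+0,2*2+0+8) = (4,12)

4,12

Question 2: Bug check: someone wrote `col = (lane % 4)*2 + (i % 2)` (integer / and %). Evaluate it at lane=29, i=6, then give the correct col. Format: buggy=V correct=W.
buggy=2 correct=10

`(lane % 4)*2 + (i % 2)`[29,6]->2
L=29->gid=29>>2=7, tid=29&3=1
[6]->row 7+8=15  col 1·2+0+8=10
col: 2 vs 10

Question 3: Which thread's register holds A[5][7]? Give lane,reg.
r=5->g=5,rb=0  c=7->cb=0,t=3,b0=1
L=5*4+3=23  i=0*4+0*2+1=1

23,1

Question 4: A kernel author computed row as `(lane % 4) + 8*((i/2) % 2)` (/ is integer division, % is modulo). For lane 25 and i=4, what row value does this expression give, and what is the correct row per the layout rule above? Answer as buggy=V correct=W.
`(lane % 4) + 8*((i/2) % 2)`[25,4]⇒1
lane 25: gr=6 (25/4), th=1 (25%4)
i=4: r=6+0=6, c=1*2+0+8=10
row: 1 vs 6

buggy=1 correct=6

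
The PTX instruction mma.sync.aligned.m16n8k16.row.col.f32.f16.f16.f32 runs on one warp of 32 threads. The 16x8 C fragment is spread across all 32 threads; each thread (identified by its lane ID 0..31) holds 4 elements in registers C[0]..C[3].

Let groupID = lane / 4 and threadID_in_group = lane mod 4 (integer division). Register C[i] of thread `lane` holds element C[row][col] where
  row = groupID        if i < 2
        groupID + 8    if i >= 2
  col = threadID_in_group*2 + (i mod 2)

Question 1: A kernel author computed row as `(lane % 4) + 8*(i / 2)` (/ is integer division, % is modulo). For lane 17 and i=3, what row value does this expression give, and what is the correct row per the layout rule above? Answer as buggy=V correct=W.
buggy=9 correct=12

`(lane % 4) + 8*(i / 2)`[17,3]⇒9
lane 17⇒17/4=4, 17 mod 4=1
i=3  r:4+8⇒12  c:2·1+1⇒3
row: 9 vs 12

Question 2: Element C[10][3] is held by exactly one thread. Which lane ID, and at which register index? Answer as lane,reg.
r=10->g=2,rb=1  c=3->t=1,b0=1
L=2*4+1=9  i=1*2+1=3

9,3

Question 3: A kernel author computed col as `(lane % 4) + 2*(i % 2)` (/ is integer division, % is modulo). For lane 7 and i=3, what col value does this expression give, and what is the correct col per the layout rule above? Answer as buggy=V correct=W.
buggy=5 correct=7

`(lane % 4) + 2*(i % 2)`[7,3]→5
7: G=1,T=3
[3] (1+8,3*2+1) = (9,7)
col: 5 vs 7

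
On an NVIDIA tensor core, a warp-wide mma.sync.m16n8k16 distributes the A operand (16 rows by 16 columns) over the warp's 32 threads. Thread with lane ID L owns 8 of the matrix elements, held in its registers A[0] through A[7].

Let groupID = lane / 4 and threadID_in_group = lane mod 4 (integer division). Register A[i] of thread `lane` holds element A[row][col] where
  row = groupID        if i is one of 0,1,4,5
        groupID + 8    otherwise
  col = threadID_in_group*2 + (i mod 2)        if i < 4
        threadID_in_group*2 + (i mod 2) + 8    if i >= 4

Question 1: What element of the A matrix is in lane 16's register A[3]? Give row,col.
16: gr=4,th=0
[3] (4+8,0*2+1+0) = (12,1)

12,1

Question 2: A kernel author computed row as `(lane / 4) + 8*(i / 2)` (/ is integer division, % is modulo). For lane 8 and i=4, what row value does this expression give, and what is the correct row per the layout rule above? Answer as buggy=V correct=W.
`(lane / 4) + 8*(i / 2)`[8,4]->18
lane 8->8/4=2, 8 mod 4=0
i=4  r:2+0->2  c:2·0+0+8->8
row: 18 vs 2

buggy=18 correct=2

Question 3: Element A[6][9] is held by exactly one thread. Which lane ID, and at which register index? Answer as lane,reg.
24,5

r: 6->gid=6,r8=0  c: 9->c8=1,tid=0,i&1=1
L=6*4+0=24  i=1*4+0*2+1=5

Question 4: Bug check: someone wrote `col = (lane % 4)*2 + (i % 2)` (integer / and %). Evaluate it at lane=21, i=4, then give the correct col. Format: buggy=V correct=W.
buggy=2 correct=10

`(lane % 4)*2 + (i % 2)`[21,4]→2
lane 21: G=5 (21/4), T=1 (21%4)
i=4: r=5+0=5, c=1*2+0+8=10
col: 2 vs 10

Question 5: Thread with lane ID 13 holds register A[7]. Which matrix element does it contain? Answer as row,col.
11,11

lane 13->13/4=3, 13 mod 4=1
i=7  r:3+8->11  c:2·1+1+8->11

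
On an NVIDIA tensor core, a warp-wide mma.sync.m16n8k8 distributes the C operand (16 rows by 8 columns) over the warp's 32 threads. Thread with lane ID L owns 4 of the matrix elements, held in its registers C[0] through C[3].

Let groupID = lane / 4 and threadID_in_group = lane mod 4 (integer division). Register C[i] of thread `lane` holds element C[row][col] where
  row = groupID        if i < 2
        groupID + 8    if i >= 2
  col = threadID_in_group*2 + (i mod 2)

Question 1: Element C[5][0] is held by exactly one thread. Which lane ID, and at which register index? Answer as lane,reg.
r=5⇒gr=5,Rb=0  c=0⇒th=0,odd=0
L=5*4+0=20  i=0*2+0=0

20,0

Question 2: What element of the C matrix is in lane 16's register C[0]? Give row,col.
4,0

lane 16→16/4=4, 16 mod 4=0
i=0  r:4+0→4  c:2·0+0→0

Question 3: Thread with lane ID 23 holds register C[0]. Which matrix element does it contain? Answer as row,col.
L=23=>grp=23>>2=5, tig=23&3=3
[0]=>row 5+0=5  col 3·2+0=6

5,6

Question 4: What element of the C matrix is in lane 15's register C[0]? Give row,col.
15: G=3,T=3
[0] (3+0,3*2+0) = (3,6)

3,6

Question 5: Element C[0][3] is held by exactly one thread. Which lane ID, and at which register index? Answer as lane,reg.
r: 0->gid=0,r8=0  c: 3->tid=1,i&1=1
L=0*4+1=1  i=0*2+1=1

1,1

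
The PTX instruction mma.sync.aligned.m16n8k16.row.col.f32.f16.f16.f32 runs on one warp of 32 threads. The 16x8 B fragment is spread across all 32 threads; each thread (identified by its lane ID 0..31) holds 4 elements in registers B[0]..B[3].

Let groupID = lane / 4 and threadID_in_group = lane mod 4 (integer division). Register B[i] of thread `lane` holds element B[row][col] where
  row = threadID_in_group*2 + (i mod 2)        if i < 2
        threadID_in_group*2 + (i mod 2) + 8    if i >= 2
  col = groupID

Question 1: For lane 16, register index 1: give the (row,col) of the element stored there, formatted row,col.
1,4

lane 16=>16/4=4, 16 mod 4=0
i=1  r:2·0+1+0=>1  c:4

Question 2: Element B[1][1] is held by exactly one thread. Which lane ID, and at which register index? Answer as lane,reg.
c=1→G=1  r=1→rhi=0,T=0,p=1
L=1*4+0=4  i=0*2+1=1

4,1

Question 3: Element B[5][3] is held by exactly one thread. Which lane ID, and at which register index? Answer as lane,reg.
14,1

c=3->g=3  r=5->rb=0,t=2,b0=1
L=3*4+2=14  i=0*2+1=1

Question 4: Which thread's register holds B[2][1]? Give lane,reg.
5,0

c=1⇒gr=1  r=2⇒Rb=0,th=1,odd=0
L=1*4+1=5  i=0*2+0=0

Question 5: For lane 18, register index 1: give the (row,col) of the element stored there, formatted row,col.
5,4

18: g=4,t=2
[1] (2*2+1+0,4) = (5,4)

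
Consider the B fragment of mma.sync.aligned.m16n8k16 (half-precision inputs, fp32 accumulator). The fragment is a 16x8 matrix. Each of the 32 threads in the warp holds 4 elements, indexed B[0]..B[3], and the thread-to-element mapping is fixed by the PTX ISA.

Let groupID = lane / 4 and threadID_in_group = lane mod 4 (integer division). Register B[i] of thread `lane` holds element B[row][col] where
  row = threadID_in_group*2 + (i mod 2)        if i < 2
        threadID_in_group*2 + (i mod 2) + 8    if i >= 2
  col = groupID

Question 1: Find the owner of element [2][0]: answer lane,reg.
1,0

c:0=>grp=0  r:2=>rB=0,tig=1,lo=0
L=0*4+1=1  i=0*2+0=0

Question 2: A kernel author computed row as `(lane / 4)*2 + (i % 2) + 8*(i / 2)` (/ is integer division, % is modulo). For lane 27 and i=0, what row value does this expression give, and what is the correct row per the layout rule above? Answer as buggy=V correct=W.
buggy=12 correct=6

`(lane / 4)*2 + (i % 2) + 8*(i / 2)`[27,0]=>12
27: grp=6,tig=3
[0] (3*2+0+0,6) = (6,6)
row: 12 vs 6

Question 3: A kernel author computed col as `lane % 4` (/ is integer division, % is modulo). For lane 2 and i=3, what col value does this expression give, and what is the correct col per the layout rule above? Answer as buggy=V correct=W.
buggy=2 correct=0

`lane % 4`[2,3]⇒2
lane 2: gr=0 (2/4), th=2 (2%4)
i=3: r=2*2+1+8=13, c=gr=0
col: 2 vs 0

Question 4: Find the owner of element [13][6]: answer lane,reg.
c=6⇒gr=6  r=13⇒Rb=1,th=2,odd=1
L=6*4+2=26  i=1*2+1=3

26,3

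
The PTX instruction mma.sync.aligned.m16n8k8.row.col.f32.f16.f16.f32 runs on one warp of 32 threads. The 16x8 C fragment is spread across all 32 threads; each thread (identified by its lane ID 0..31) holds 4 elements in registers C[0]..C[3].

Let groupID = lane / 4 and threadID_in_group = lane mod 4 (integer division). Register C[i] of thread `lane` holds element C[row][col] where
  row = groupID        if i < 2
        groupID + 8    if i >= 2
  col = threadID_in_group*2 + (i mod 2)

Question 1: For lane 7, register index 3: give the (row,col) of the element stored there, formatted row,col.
9,7

7: grp=1,tig=3
[3] (1+8,3*2+1) = (9,7)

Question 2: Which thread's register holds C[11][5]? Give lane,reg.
14,3

r: 11->gid=3,r8=1  c: 5->tid=2,i&1=1
L=3*4+2=14  i=1*2+1=3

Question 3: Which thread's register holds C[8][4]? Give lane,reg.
2,2

r:8=>grp=0,rB=1  c:4=>tig=2,lo=0
L=0*4+2=2  i=1*2+0=2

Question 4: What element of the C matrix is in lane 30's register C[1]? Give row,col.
7,5

L=30⇒gr=30>>2=7, th=30&3=2
[1]⇒row 7+0=7  col 2·2+1=5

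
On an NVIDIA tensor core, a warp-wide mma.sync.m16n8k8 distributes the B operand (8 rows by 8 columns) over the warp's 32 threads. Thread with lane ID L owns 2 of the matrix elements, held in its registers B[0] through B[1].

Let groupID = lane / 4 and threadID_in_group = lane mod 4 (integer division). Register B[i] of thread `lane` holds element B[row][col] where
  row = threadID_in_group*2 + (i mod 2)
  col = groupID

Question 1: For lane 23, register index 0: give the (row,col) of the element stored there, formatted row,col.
6,5

lane 23→23/4=5, 23 mod 4=3
i=0  r:2·3+0→6  c:5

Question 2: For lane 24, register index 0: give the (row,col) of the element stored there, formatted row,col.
L=24->g=24>>2=6, t=24&3=0
[0]->row 0·2+0=0  col g=6

0,6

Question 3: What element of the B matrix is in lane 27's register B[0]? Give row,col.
lane 27->27/4=6, 27 mod 4=3
i=0  r:2·3+0->6  c:6

6,6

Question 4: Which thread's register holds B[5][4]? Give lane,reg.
18,1

c: 4->gid=4  r: 5->tid=2,i&1=1
L=4*4+2=18  i=1=1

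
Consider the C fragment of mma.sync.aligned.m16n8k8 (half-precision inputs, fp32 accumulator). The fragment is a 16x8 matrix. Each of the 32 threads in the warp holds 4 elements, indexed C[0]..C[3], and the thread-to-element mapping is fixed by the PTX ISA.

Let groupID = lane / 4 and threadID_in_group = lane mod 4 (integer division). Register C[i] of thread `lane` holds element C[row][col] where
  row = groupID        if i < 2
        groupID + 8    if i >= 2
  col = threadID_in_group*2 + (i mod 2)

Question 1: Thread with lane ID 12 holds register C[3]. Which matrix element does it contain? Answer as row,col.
11,1

L=12=>grp=12>>2=3, tig=12&3=0
[3]=>row 3+8=11  col 0·2+1=1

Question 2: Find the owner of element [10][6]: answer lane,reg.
r=10⇒gr=2,Rb=1  c=6⇒th=3,odd=0
L=2*4+3=11  i=1*2+0=2

11,2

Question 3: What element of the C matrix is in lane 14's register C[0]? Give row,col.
14: gid=3,tid=2
[0] (3+0,2*2+0) = (3,4)

3,4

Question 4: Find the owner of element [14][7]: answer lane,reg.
27,3

r=14→G=6,rhi=1  c=7→T=3,p=1
L=6*4+3=27  i=1*2+1=3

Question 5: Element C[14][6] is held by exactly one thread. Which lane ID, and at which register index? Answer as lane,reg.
27,2

r: 14->gid=6,r8=1  c: 6->tid=3,i&1=0
L=6*4+3=27  i=1*2+0=2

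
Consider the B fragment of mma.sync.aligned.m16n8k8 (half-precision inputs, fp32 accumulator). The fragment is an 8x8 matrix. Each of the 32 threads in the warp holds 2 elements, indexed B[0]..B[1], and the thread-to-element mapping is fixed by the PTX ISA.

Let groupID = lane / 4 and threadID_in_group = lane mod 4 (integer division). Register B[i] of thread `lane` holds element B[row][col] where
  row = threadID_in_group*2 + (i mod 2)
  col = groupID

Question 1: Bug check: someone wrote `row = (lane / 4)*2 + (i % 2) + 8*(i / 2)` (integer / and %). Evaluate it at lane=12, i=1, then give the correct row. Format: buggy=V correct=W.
`(lane / 4)*2 + (i % 2) + 8*(i / 2)`[12,1]→7
12: G=3,T=0
[1] (0*2+1,3) = (1,3)
row: 7 vs 1

buggy=7 correct=1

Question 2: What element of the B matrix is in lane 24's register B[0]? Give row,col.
lane 24->24/4=6, 24 mod 4=0
i=0  r:2·0+0->0  c:6

0,6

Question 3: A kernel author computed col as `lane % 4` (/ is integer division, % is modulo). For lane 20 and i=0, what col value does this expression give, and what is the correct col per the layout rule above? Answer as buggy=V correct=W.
buggy=0 correct=5

`lane % 4`[20,0]⇒0
lane 20: gr=5 (20/4), th=0 (20%4)
i=0: r=0*2+0=0, c=gr=5
col: 0 vs 5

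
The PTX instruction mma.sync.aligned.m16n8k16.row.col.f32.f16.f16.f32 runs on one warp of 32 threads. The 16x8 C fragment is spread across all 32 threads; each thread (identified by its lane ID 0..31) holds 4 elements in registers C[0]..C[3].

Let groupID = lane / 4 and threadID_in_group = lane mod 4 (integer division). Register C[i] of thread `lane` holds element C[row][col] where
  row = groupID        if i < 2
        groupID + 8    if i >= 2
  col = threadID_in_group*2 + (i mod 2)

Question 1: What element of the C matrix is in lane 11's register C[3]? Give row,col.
L=11->gid=11>>2=2, tid=11&3=3
[3]->row 2+8=10  col 3·2+1=7

10,7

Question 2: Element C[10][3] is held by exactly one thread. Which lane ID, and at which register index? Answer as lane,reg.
9,3

r: 10->gid=2,r8=1  c: 3->tid=1,i&1=1
L=2*4+1=9  i=1*2+1=3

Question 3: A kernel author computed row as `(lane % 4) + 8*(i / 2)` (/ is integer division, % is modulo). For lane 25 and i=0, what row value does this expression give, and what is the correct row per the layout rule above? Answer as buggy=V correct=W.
buggy=1 correct=6

`(lane % 4) + 8*(i / 2)`[25,0]->1
L=25->g=25>>2=6, t=25&3=1
[0]->row 6+0=6  col 1·2+0=2
row: 1 vs 6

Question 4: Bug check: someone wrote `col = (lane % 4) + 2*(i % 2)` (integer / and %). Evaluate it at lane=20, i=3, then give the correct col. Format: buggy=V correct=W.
`(lane % 4) + 2*(i % 2)`[20,3]→2
L=20→G=20>>2=5, T=20&3=0
[3]→row 5+8=13  col 0·2+1=1
col: 2 vs 1

buggy=2 correct=1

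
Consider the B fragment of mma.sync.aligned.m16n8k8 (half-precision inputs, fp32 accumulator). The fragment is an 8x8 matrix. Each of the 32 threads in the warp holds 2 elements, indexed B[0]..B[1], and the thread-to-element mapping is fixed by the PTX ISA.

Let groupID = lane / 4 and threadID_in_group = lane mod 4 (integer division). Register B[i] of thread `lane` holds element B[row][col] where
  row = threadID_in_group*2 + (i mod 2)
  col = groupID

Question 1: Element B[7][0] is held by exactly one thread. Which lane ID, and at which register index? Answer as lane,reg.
3,1

c=0⇒gr=0  r=7⇒th=3,odd=1
L=0*4+3=3  i=1=1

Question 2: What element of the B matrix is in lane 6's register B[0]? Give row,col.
6: gid=1,tid=2
[0] (2*2+0,1) = (4,1)

4,1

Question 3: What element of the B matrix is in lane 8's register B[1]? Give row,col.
lane 8->8/4=2, 8 mod 4=0
i=1  r:2·0+1->1  c:2

1,2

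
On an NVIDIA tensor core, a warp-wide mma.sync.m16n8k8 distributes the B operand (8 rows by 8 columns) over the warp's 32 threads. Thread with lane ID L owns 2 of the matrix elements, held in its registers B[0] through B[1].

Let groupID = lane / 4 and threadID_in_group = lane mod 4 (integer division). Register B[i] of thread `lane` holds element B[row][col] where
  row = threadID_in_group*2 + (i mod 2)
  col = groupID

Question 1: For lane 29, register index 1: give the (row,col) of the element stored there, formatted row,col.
lane 29: g=7 (29/4), t=1 (29%4)
i=1: r=1*2+1=3, c=g=7

3,7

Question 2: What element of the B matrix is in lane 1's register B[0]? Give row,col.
1: G=0,T=1
[0] (1*2+0,0) = (2,0)

2,0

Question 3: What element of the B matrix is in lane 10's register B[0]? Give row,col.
lane 10: g=2 (10/4), t=2 (10%4)
i=0: r=2*2+0=4, c=g=2

4,2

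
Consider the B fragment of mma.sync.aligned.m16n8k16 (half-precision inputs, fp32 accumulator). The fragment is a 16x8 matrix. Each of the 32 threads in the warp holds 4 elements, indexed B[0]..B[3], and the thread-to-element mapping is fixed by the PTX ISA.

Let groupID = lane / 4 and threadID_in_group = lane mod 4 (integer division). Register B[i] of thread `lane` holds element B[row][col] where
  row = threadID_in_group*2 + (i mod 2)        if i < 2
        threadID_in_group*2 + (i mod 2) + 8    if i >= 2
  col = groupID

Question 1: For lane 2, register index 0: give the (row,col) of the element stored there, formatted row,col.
L=2⇒gr=2>>2=0, th=2&3=2
[0]⇒row 2·2+0+0=4  col gr=0

4,0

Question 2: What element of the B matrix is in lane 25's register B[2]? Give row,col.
10,6

lane 25: gr=6 (25/4), th=1 (25%4)
i=2: r=1*2+0+8=10, c=gr=6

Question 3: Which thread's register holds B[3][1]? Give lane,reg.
c: 1->gid=1  r: 3->r8=0,tid=1,i&1=1
L=1*4+1=5  i=0*2+1=1

5,1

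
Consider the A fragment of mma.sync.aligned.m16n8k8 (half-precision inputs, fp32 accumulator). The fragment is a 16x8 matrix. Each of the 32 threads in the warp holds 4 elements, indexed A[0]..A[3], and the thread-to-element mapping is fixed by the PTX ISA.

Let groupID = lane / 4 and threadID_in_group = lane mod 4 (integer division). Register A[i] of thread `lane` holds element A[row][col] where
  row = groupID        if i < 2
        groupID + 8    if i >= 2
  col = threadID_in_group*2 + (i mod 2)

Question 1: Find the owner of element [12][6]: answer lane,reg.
r=12→G=4,rhi=1  c=6→T=3,p=0
L=4*4+3=19  i=1*2+0=2

19,2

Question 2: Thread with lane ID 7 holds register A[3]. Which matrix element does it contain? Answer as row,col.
L=7⇒gr=7>>2=1, th=7&3=3
[3]⇒row 1+8=9  col 3·2+1=7

9,7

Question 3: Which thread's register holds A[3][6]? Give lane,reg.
r:3=>grp=3,rB=0  c:6=>tig=3,lo=0
L=3*4+3=15  i=0*2+0=0

15,0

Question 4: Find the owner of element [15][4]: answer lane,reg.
30,2

r=15->g=7,rb=1  c=4->t=2,b0=0
L=7*4+2=30  i=1*2+0=2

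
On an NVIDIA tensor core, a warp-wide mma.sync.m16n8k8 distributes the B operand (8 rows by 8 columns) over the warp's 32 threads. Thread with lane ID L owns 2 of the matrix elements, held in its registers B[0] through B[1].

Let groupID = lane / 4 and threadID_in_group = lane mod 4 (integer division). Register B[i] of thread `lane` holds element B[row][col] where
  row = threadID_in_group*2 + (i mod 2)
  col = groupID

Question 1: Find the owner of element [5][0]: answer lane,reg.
c=0⇒gr=0  r=5⇒th=2,odd=1
L=0*4+2=2  i=1=1

2,1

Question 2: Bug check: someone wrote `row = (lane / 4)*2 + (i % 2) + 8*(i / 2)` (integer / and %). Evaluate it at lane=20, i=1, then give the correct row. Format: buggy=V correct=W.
buggy=11 correct=1

`(lane / 4)*2 + (i % 2) + 8*(i / 2)`[20,1]->11
lane 20->20/4=5, 20 mod 4=0
i=1  r:2·0+1->1  c:5
row: 11 vs 1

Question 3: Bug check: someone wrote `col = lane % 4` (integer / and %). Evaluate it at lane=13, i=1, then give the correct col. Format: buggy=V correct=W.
buggy=1 correct=3

`lane % 4`[13,1]->1
lane 13: g=3 (13/4), t=1 (13%4)
i=1: r=1*2+1=3, c=g=3
col: 1 vs 3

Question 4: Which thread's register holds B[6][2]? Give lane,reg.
11,0

c:2=>grp=2  r:6=>tig=3,lo=0
L=2*4+3=11  i=0=0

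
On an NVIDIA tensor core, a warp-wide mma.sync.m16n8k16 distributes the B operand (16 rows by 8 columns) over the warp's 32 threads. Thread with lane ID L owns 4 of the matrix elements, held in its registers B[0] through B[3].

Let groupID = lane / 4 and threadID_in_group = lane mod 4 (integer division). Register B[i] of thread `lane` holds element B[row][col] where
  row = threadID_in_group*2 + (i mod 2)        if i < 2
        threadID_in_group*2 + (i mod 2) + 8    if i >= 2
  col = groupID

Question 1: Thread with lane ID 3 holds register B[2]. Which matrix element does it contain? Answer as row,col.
L=3->gid=3>>2=0, tid=3&3=3
[2]->row 3·2+0+8=14  col gid=0

14,0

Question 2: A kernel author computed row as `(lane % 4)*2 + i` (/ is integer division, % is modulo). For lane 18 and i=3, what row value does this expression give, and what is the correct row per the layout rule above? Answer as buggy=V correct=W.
`(lane % 4)*2 + i`[18,3]->7
18: gid=4,tid=2
[3] (2*2+1+8,4) = (13,4)
row: 7 vs 13

buggy=7 correct=13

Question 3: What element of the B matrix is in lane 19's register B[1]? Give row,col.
7,4

lane 19: gid=4 (19/4), tid=3 (19%4)
i=1: r=3*2+1+0=7, c=gid=4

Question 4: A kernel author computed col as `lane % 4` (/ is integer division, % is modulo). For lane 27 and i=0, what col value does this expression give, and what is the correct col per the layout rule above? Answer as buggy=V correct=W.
buggy=3 correct=6

`lane % 4`[27,0]->3
lane 27: gid=6 (27/4), tid=3 (27%4)
i=0: r=3*2+0+0=6, c=gid=6
col: 3 vs 6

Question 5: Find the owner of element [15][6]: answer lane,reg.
c=6⇒gr=6  r=15⇒Rb=1,th=3,odd=1
L=6*4+3=27  i=1*2+1=3

27,3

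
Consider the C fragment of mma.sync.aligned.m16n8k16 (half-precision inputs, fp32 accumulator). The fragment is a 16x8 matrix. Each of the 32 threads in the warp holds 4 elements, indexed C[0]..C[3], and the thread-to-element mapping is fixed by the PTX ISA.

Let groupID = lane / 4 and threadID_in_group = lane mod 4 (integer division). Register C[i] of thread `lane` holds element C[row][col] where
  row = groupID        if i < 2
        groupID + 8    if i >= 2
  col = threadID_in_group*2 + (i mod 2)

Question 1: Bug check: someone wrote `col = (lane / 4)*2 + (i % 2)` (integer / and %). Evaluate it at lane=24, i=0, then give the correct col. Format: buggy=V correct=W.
`(lane / 4)*2 + (i % 2)`[24,0]→12
L=24→G=24>>2=6, T=24&3=0
[0]→row 6+0=6  col 0·2+0=0
col: 12 vs 0

buggy=12 correct=0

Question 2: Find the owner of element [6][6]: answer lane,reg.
r=6⇒gr=6,Rb=0  c=6⇒th=3,odd=0
L=6*4+3=27  i=0*2+0=0

27,0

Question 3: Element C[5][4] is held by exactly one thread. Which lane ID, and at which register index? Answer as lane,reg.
r=5→G=5,rhi=0  c=4→T=2,p=0
L=5*4+2=22  i=0*2+0=0

22,0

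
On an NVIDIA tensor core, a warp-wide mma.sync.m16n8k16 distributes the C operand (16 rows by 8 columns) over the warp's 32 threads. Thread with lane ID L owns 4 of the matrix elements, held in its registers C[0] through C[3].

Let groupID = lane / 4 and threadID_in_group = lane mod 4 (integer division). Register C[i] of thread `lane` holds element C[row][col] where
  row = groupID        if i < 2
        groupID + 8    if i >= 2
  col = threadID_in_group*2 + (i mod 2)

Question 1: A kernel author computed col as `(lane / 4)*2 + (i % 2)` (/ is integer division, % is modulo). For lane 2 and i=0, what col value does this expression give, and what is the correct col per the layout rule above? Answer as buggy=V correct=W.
`(lane / 4)*2 + (i % 2)`[2,0]→0
lane 2: G=0 (2/4), T=2 (2%4)
i=0: r=0+0=0, c=2*2+0=4
col: 0 vs 4

buggy=0 correct=4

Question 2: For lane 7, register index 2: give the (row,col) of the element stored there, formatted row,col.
9,6

lane 7=>7/4=1, 7 mod 4=3
i=2  r:1+8=>9  c:2·3+0=>6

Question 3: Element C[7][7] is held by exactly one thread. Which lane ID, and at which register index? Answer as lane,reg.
r=7->g=7,rb=0  c=7->t=3,b0=1
L=7*4+3=31  i=0*2+1=1

31,1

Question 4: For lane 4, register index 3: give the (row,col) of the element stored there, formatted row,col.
9,1

4: gr=1,th=0
[3] (1+8,0*2+1) = (9,1)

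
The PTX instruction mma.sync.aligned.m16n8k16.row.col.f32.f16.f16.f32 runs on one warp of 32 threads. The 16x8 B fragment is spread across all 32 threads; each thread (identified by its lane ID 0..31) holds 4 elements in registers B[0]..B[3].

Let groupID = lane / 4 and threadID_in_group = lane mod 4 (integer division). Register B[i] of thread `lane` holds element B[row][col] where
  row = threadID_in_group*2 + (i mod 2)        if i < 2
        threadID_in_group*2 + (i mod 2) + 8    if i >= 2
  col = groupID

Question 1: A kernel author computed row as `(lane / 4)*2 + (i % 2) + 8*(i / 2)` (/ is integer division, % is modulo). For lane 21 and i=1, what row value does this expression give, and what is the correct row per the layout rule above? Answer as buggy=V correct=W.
buggy=11 correct=3

`(lane / 4)*2 + (i % 2) + 8*(i / 2)`[21,1]→11
L=21→G=21>>2=5, T=21&3=1
[1]→row 1·2+1+0=3  col G=5
row: 11 vs 3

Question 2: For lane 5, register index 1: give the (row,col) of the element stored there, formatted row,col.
3,1

L=5->g=5>>2=1, t=5&3=1
[1]->row 1·2+1+0=3  col g=1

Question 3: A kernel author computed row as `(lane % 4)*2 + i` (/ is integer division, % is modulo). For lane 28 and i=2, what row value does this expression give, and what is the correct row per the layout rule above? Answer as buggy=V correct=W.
`(lane % 4)*2 + i`[28,2]->2
28: gid=7,tid=0
[2] (0*2+0+8,7) = (8,7)
row: 2 vs 8

buggy=2 correct=8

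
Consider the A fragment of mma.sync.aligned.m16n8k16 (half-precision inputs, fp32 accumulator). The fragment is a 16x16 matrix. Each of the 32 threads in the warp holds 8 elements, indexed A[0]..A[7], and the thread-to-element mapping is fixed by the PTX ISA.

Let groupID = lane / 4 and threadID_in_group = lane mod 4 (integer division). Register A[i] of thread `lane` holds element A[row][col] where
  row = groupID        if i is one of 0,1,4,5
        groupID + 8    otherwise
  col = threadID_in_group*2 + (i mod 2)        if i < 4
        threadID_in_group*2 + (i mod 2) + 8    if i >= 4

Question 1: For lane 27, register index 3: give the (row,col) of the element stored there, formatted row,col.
14,7

lane 27->27/4=6, 27 mod 4=3
i=3  r:6+8->14  c:2·3+1+0->7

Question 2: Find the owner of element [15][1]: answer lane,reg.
r:15=>grp=7,rB=1  c:1=>cB=0,tig=0,lo=1
L=7*4+0=28  i=0*4+1*2+1=3

28,3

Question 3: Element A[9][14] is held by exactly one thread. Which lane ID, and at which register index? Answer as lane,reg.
r:9=>grp=1,rB=1  c:14=>cB=1,tig=3,lo=0
L=1*4+3=7  i=1*4+1*2+0=6

7,6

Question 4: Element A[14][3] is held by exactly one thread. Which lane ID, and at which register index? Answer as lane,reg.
r=14⇒gr=6,Rb=1  c=3⇒Cb=0,th=1,odd=1
L=6*4+1=25  i=0*4+1*2+1=3

25,3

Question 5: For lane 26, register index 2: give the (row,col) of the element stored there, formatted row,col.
26: grp=6,tig=2
[2] (6+8,2*2+0+0) = (14,4)

14,4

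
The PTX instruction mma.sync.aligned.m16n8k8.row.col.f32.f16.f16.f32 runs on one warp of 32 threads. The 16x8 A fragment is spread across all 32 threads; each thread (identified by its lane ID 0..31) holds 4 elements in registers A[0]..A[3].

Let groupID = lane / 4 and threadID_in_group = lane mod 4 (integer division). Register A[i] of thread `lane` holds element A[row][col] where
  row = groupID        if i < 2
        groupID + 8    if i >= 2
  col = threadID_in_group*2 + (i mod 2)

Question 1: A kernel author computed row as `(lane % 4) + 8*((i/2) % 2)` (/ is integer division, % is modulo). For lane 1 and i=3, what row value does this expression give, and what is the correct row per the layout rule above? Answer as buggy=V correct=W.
buggy=9 correct=8

`(lane % 4) + 8*((i/2) % 2)`[1,3]=>9
L=1=>grp=1>>2=0, tig=1&3=1
[3]=>row 0+8=8  col 1·2+1=3
row: 9 vs 8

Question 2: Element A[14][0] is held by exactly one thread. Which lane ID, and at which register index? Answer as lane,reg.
24,2

r=14→G=6,rhi=1  c=0→T=0,p=0
L=6*4+0=24  i=1*2+0=2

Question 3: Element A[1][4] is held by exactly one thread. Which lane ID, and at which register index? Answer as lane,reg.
6,0

r: 1->gid=1,r8=0  c: 4->tid=2,i&1=0
L=1*4+2=6  i=0*2+0=0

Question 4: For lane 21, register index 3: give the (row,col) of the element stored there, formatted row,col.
13,3

lane 21: grp=5 (21/4), tig=1 (21%4)
i=3: r=5+8=13, c=1*2+1=3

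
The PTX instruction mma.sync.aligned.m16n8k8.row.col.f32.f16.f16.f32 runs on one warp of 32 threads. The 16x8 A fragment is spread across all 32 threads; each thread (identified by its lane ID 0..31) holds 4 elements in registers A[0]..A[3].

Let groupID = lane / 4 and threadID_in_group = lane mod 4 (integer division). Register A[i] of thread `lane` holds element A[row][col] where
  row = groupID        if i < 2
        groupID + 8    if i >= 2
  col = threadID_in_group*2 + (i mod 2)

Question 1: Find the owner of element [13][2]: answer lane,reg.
21,2

r=13->g=5,rb=1  c=2->t=1,b0=0
L=5*4+1=21  i=1*2+0=2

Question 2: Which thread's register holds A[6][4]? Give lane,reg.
r:6=>grp=6,rB=0  c:4=>tig=2,lo=0
L=6*4+2=26  i=0*2+0=0

26,0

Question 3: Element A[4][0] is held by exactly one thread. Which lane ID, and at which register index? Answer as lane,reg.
r: 4->gid=4,r8=0  c: 0->tid=0,i&1=0
L=4*4+0=16  i=0*2+0=0

16,0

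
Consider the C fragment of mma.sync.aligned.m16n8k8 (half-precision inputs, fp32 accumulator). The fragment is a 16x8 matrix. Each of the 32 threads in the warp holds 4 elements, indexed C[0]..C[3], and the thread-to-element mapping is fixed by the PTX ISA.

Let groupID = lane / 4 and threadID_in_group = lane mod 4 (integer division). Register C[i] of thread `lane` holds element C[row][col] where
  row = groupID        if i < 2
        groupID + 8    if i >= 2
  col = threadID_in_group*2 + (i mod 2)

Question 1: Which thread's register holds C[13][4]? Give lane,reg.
r=13⇒gr=5,Rb=1  c=4⇒th=2,odd=0
L=5*4+2=22  i=1*2+0=2

22,2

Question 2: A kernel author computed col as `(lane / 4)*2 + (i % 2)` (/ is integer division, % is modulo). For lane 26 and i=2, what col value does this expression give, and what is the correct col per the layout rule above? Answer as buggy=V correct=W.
`(lane / 4)*2 + (i % 2)`[26,2]→12
26: G=6,T=2
[2] (6+8,2*2+0) = (14,4)
col: 12 vs 4

buggy=12 correct=4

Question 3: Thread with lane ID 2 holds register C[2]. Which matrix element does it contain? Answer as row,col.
lane 2: gid=0 (2/4), tid=2 (2%4)
i=2: r=0+8=8, c=2*2+0=4

8,4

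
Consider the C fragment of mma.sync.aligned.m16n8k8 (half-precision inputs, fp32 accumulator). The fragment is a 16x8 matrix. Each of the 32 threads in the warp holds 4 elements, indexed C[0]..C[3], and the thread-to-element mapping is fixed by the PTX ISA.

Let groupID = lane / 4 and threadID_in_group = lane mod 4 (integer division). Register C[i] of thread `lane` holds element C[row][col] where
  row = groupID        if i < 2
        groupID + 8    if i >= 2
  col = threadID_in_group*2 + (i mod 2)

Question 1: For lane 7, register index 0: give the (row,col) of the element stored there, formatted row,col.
7: grp=1,tig=3
[0] (1+0,3*2+0) = (1,6)

1,6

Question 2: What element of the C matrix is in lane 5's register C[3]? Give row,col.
9,3

5: gr=1,th=1
[3] (1+8,1*2+1) = (9,3)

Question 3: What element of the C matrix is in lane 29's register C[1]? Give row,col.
lane 29⇒29/4=7, 29 mod 4=1
i=1  r:7+0⇒7  c:2·1+1⇒3

7,3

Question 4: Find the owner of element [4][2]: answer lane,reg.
17,0

r: 4->gid=4,r8=0  c: 2->tid=1,i&1=0
L=4*4+1=17  i=0*2+0=0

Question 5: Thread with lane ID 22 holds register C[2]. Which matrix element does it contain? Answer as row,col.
13,4

L=22->gid=22>>2=5, tid=22&3=2
[2]->row 5+8=13  col 2·2+0=4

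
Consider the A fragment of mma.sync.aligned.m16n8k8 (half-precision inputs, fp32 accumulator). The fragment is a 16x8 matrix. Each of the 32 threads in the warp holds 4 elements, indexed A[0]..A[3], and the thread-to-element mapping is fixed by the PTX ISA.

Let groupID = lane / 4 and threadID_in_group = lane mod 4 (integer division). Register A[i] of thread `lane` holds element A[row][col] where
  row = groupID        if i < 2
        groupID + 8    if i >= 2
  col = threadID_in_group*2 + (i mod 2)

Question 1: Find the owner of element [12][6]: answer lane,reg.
19,2

r=12⇒gr=4,Rb=1  c=6⇒th=3,odd=0
L=4*4+3=19  i=1*2+0=2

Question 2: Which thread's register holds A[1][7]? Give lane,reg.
r:1=>grp=1,rB=0  c:7=>tig=3,lo=1
L=1*4+3=7  i=0*2+1=1

7,1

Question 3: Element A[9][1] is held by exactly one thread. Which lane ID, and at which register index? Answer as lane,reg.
4,3

r=9⇒gr=1,Rb=1  c=1⇒th=0,odd=1
L=1*4+0=4  i=1*2+1=3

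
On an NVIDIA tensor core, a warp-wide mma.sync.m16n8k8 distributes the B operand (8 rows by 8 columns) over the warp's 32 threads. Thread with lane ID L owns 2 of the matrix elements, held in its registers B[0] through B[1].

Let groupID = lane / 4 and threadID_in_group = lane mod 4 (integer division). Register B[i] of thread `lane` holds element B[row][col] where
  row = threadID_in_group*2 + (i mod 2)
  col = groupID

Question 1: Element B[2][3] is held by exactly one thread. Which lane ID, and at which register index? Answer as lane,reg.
13,0

c: 3->gid=3  r: 2->tid=1,i&1=0
L=3*4+1=13  i=0=0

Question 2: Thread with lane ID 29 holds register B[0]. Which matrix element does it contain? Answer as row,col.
29: g=7,t=1
[0] (1*2+0,7) = (2,7)

2,7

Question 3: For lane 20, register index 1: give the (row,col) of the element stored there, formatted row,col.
lane 20⇒20/4=5, 20 mod 4=0
i=1  r:2·0+1⇒1  c:5

1,5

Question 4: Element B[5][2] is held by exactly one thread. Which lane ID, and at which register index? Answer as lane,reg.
c=2->g=2  r=5->t=2,b0=1
L=2*4+2=10  i=1=1

10,1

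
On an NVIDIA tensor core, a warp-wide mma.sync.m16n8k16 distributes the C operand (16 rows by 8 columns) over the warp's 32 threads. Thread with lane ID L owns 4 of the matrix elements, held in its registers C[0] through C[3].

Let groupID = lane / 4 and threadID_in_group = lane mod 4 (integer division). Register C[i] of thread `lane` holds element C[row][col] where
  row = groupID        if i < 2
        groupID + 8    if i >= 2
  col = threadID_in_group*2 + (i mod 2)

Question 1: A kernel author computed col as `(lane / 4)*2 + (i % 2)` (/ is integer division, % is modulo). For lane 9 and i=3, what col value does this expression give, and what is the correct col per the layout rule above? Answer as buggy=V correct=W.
`(lane / 4)*2 + (i % 2)`[9,3]->5
lane 9: gid=2 (9/4), tid=1 (9%4)
i=3: r=2+8=10, c=1*2+1=3
col: 5 vs 3

buggy=5 correct=3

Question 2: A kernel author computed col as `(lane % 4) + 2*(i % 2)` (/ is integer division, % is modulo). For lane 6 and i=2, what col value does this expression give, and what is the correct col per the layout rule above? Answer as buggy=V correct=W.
`(lane % 4) + 2*(i % 2)`[6,2]→2
L=6→G=6>>2=1, T=6&3=2
[2]→row 1+8=9  col 2·2+0=4
col: 2 vs 4

buggy=2 correct=4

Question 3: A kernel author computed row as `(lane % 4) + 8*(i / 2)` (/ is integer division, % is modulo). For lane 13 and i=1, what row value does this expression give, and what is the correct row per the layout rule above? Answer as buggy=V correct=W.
buggy=1 correct=3

`(lane % 4) + 8*(i / 2)`[13,1]=>1
L=13=>grp=13>>2=3, tig=13&3=1
[1]=>row 3+0=3  col 1·2+1=3
row: 1 vs 3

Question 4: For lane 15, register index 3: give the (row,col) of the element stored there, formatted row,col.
11,7

15: g=3,t=3
[3] (3+8,3*2+1) = (11,7)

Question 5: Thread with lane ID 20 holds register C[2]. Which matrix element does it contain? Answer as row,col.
20: g=5,t=0
[2] (5+8,0*2+0) = (13,0)

13,0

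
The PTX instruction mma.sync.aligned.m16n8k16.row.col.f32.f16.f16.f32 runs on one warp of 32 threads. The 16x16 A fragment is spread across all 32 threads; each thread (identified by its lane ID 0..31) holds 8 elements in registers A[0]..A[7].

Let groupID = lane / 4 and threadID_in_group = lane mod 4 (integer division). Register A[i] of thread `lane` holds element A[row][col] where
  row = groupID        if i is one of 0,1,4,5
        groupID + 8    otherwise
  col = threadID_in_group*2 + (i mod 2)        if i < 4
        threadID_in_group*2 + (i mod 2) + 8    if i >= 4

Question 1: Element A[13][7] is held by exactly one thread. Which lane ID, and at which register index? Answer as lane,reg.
r=13->g=5,rb=1  c=7->cb=0,t=3,b0=1
L=5*4+3=23  i=0*4+1*2+1=3

23,3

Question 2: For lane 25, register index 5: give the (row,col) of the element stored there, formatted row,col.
L=25->g=25>>2=6, t=25&3=1
[5]->row 6+0=6  col 1·2+1+8=11

6,11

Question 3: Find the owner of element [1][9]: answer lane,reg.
r=1→G=1,rhi=0  c=9→chi=1,T=0,p=1
L=1*4+0=4  i=1*4+0*2+1=5

4,5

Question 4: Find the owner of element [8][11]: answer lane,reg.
1,7

r=8->g=0,rb=1  c=11->cb=1,t=1,b0=1
L=0*4+1=1  i=1*4+1*2+1=7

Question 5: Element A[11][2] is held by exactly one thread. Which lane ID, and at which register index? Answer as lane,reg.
r: 11->gid=3,r8=1  c: 2->c8=0,tid=1,i&1=0
L=3*4+1=13  i=0*4+1*2+0=2

13,2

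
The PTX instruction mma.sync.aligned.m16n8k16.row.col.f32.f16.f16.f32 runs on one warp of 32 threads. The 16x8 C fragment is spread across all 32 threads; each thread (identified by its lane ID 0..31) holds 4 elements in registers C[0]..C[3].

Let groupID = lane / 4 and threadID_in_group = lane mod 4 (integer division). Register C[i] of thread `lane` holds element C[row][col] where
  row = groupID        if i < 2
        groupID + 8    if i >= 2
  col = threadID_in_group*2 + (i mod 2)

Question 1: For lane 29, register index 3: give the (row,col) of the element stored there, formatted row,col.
15,3

lane 29->29/4=7, 29 mod 4=1
i=3  r:7+8->15  c:2·1+1->3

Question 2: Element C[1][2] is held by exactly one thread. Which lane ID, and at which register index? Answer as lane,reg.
r:1=>grp=1,rB=0  c:2=>tig=1,lo=0
L=1*4+1=5  i=0*2+0=0

5,0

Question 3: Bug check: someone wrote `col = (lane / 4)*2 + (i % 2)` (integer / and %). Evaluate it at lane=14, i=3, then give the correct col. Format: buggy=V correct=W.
`(lane / 4)*2 + (i % 2)`[14,3]⇒7
lane 14⇒14/4=3, 14 mod 4=2
i=3  r:3+8⇒11  c:2·2+1⇒5
col: 7 vs 5

buggy=7 correct=5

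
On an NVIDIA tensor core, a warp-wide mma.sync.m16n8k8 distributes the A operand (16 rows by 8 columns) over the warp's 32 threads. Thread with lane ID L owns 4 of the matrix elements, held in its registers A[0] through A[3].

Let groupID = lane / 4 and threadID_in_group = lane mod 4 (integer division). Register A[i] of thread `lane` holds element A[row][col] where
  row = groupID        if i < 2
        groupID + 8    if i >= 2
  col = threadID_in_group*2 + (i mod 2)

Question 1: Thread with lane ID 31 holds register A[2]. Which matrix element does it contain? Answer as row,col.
31: grp=7,tig=3
[2] (7+8,3*2+0) = (15,6)

15,6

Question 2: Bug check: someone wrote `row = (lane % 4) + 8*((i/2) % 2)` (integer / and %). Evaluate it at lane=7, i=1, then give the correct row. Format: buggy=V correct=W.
`(lane % 4) + 8*((i/2) % 2)`[7,1]->3
L=7->gid=7>>2=1, tid=7&3=3
[1]->row 1+0=1  col 3·2+1=7
row: 3 vs 1

buggy=3 correct=1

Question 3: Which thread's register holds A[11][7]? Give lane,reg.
r=11⇒gr=3,Rb=1  c=7⇒th=3,odd=1
L=3*4+3=15  i=1*2+1=3

15,3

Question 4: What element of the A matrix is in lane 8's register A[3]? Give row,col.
lane 8: gid=2 (8/4), tid=0 (8%4)
i=3: r=2+8=10, c=0*2+1=1

10,1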